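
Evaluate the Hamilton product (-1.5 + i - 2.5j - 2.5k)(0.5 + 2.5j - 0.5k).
4.25 + 8i - 4.5j + 2k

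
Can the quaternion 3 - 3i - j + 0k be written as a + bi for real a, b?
No. The quaternion 3 - 3i - j has j-coefficient y = -1 and k-coefficient z = 0, not both zero, so it does not lie in the complex subalgebra spanned by 1 and i.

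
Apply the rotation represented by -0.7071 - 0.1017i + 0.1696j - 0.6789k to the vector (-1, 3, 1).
(-3.106, -1.127, 0.284)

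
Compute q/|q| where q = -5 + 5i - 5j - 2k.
-0.5625 + 0.5625i - 0.5625j - 0.225k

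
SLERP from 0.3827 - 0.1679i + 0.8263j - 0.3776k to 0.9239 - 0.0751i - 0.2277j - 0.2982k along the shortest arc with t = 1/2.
0.8133 - 0.1512i + 0.3726j - 0.4206k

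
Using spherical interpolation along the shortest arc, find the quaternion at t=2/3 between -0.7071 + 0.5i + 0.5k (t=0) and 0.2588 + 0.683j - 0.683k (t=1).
-0.4675 + 0.1956i - 0.5039j + 0.6995k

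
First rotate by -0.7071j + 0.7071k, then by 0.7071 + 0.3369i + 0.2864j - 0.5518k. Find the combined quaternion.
0.5927 - 0.1877i - 0.7382j + 0.2618k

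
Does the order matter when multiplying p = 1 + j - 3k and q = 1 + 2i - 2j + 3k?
Yes: pq = 12 - i - 7j - 2k ≠ 12 + 5i + 5j + 2k = qp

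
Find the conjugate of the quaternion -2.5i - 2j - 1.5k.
2.5i + 2j + 1.5k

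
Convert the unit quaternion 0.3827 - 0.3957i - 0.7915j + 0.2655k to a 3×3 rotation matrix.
[[-0.3939, 0.4232, -0.8159], [0.8296, 0.5459, -0.1174], [0.3957, -0.7232, -0.5661]]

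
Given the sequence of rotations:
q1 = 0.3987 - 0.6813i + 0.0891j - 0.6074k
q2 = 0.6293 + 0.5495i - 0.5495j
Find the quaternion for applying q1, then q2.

q2 · q1 = 0.6742 + 0.1241i + 0.1708j - 0.7077k
0.6742 + 0.1241i + 0.1708j - 0.7077k


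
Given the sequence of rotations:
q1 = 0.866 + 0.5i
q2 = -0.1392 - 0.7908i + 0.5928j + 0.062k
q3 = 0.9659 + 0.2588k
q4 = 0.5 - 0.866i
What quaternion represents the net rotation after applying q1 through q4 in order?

q2 · q1 = 0.2749 - 0.7544i + 0.5444j - 0.2427k
q3 · q2 · q1 = 0.3283 - 0.8696i + 0.3306j - 0.1633k
q4 · q3 · q2 · q1 = -0.5889 - 0.7191i + 0.0239j - 0.3679k
-0.5889 - 0.7191i + 0.0239j - 0.3679k


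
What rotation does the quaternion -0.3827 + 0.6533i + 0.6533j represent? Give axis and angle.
axis = (√2/2, √2/2, 0), θ = 5π/4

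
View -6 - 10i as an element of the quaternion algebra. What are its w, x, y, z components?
-6 - 10i + 0j + 0k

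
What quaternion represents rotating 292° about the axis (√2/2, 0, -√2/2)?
-0.829 + 0.3954i - 0.3954k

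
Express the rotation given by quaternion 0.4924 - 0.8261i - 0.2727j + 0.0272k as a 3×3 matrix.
[[0.8498, 0.4238, -0.3135], [0.4773, -0.3664, 0.7987], [0.2236, -0.8284, -0.5136]]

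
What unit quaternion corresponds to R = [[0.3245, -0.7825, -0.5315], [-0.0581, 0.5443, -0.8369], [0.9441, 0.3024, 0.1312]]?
0.7071 + 0.4028i - 0.5217j + 0.2561k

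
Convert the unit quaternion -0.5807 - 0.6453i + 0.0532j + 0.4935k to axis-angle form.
axis = (-0.7926, 0.0653, 0.6062), θ = 251°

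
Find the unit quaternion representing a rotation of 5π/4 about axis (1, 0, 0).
-0.3827 + 0.9239i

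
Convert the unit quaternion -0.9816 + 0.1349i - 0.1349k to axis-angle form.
axis = (√2/2, 0, -√2/2), θ = 338°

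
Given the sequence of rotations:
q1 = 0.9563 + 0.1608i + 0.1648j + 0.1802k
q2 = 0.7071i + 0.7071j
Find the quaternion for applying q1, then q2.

q2 · q1 = -0.2302 + 0.8036i + 0.5488j + 0.0028k
-0.2302 + 0.8036i + 0.5488j + 0.0028k


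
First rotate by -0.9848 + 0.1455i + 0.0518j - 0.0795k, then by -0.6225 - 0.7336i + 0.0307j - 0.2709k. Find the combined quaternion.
0.6966 + 0.6435i - 0.1602j + 0.2738k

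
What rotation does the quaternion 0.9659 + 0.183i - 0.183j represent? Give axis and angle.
axis = (√2/2, -√2/2, 0), θ = π/6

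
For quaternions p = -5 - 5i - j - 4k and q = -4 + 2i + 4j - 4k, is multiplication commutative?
No: pq = 18 + 30i - 44j + 18k ≠ 18 - 10i + 12j + 54k = qp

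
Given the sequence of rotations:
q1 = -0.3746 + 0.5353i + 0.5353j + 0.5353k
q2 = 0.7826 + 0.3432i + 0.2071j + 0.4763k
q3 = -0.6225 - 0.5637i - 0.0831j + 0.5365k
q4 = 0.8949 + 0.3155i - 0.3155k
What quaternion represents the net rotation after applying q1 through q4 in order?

q2 · q1 = -0.8427 + 0.1463i + 0.4126j + 0.3134k
q3 · q2 · q1 = 0.4732 + 0.1366i + 0.0683j - 0.8676k
q4 · q3 · q2 · q1 = 0.1066 + 0.2931i + 0.2918j - 0.9042k
0.1066 + 0.2931i + 0.2918j - 0.9042k


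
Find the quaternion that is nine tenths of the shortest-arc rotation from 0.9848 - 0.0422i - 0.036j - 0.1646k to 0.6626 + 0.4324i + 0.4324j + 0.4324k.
0.7329 + 0.3973i + 0.398j + 0.3828k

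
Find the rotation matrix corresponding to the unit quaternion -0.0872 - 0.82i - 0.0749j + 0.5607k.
[[0.36, 0.2206, -0.9065], [0.025, -0.9736, -0.227], [-0.9326, 0.059, -0.356]]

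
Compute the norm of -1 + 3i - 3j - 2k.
√23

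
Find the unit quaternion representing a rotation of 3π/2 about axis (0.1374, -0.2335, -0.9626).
-0.7071 + 0.0972i - 0.1651j - 0.6807k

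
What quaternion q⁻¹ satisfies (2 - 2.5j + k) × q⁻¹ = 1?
0.1778 + 0.2222j - 0.0889k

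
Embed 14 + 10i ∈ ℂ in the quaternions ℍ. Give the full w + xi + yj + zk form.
14 + 10i + 0j + 0k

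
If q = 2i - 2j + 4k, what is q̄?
-2i + 2j - 4k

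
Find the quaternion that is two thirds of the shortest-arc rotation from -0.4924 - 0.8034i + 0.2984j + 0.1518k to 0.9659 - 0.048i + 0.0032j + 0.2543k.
-0.939 - 0.2941i + 0.1204j - 0.1314k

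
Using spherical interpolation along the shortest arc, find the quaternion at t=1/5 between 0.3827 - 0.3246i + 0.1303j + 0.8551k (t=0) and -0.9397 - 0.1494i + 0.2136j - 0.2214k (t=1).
0.5581 - 0.2435i + 0.0604j + 0.7909k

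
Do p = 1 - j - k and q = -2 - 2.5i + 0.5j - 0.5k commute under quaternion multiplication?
No: pq = -2 - 1.5i + 5j - k ≠ -2 - 3.5i + 4k = qp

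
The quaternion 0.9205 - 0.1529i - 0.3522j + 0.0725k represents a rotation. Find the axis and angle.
axis = (-0.3913, -0.9014, 0.1855), θ = 46°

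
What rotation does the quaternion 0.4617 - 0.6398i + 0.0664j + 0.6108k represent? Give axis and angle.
axis = (-0.7213, 0.0749, 0.6886), θ = 125°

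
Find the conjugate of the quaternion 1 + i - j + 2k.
1 - i + j - 2k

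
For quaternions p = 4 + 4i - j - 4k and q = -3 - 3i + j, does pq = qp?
No: pq = 1 - 20i + 19j + 13k ≠ 1 - 28i - 5j + 11k = qp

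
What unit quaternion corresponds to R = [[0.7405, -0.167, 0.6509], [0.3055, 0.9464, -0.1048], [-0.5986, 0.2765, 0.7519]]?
0.9272 + 0.1028i + 0.3369j + 0.1274k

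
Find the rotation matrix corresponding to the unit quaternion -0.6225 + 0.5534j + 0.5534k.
[[-0.225, 0.689, -0.689], [-0.689, 0.3875, 0.6125], [0.689, 0.6125, 0.3875]]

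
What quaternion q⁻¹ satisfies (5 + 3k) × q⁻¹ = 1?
0.1471 - 0.0882k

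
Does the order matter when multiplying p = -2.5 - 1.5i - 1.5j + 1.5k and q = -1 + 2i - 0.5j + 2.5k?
Yes: pq = 1 - 6.5i + 9.5j - 4k ≠ 1 - 0.5i - 4j - 11.5k = qp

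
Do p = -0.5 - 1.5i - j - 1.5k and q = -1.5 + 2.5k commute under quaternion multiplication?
No: pq = 4.5 - 0.25i + 5.25j + k ≠ 4.5 + 4.75i - 2.25j + k = qp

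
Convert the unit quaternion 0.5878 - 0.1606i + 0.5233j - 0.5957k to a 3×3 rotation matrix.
[[-0.2574, 0.5322, 0.8065], [-0.8684, 0.2387, -0.4347], [-0.4239, -0.8123, 0.4007]]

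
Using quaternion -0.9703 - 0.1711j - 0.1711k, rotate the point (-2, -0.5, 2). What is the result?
(-0.936, -1.018, 2.518)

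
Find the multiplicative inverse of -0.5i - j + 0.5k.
0.3333i + 0.6667j - 0.3333k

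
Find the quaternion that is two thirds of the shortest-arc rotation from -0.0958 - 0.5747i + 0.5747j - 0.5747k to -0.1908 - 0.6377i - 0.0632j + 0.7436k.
0.1146 + 0.2614i + 0.3282j - 0.9005k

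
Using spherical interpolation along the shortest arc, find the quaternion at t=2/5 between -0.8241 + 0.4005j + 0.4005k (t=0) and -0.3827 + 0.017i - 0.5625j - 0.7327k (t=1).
-0.4121 - 0.009i + 0.5975j + 0.6878k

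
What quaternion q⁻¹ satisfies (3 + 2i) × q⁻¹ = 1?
0.2308 - 0.1538i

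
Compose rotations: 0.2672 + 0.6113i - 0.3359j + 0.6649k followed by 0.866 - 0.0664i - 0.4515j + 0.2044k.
-0.0156 + 0.2801i - 0.2424j + 0.9287k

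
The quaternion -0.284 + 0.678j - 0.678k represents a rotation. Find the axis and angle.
axis = (0, √2/2, -√2/2), θ = 213°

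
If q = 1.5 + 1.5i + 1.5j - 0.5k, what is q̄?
1.5 - 1.5i - 1.5j + 0.5k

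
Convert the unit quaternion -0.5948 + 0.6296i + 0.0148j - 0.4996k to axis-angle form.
axis = (0.7832, 0.0184, -0.6215), θ = 253°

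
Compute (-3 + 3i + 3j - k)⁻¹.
-0.1071 - 0.1071i - 0.1071j + 0.0357k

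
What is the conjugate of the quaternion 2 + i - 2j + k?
2 - i + 2j - k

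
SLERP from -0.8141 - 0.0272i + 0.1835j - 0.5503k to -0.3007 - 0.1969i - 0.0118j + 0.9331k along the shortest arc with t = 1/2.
-0.3227 + 0.1067i + 0.1228j - 0.9324k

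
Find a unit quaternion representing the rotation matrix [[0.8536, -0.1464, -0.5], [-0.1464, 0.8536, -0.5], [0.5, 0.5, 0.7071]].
0.9239 + 0.2706i - 0.2706j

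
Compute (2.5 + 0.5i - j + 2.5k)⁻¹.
0.1818 - 0.0364i + 0.0727j - 0.1818k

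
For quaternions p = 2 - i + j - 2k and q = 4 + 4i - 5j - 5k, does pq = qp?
No: pq = 7 - 11i - 19j - 17k ≠ 7 + 19i + 7j - 19k = qp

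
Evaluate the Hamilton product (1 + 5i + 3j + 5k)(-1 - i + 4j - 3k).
7 - 35i + 11j + 15k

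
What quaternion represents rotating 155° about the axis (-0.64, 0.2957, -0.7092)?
0.2164 - 0.6248i + 0.2887j - 0.6924k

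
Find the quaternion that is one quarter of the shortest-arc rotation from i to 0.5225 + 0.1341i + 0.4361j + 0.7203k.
0.1853 + 0.9362i + 0.1546j + 0.2554k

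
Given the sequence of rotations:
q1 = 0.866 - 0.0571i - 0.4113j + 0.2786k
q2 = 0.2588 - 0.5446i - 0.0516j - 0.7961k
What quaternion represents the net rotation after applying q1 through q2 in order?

q2 · q1 = 0.3936 - 0.8282i + 0.0461j - 0.3963k
0.3936 - 0.8282i + 0.0461j - 0.3963k


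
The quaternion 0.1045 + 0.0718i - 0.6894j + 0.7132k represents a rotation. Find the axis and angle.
axis = (0.0722, -0.6932, 0.7171), θ = 168°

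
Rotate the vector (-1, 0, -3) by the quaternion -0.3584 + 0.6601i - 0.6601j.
(-1.548, -0.548, 2.702)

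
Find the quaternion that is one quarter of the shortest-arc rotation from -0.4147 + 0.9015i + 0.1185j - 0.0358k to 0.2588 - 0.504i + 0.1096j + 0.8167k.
-0.4085 + 0.871i + 0.0636j - 0.2654k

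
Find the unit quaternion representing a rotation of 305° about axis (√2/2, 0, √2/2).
-0.887 + 0.3265i + 0.3265k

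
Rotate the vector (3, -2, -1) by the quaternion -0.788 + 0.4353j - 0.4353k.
(2.784, 1.195, 2.195)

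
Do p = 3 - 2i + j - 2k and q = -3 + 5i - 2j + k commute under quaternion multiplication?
No: pq = 5 + 18i - 17j + 8k ≠ 5 + 24i - j + 10k = qp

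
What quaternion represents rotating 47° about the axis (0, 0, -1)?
0.9171 - 0.3987k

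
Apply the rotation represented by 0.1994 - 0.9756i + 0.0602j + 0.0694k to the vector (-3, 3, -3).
(-3.051, -3.663, 2.069)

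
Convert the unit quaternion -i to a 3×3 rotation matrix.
[[1, 0, 0], [0, -1, 0], [0, 0, -1]]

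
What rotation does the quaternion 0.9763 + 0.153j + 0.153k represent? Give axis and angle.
axis = (0, √2/2, √2/2), θ = 25°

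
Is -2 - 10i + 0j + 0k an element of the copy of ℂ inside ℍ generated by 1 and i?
Yes. The quaternion -2 - 10i has j- and k-coefficients y = z = 0, so it lies in the complex subalgebra spanned by 1 and i.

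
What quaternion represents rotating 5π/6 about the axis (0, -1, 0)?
0.2588 - 0.9659j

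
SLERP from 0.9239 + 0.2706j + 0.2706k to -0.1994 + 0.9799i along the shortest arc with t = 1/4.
0.8791 - 0.3385i + 0.2373j + 0.2373k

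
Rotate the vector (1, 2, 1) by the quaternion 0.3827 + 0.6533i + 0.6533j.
(2.354, 0.646, -0.207)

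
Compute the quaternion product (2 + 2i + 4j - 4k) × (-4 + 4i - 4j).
-16i - 40j - 8k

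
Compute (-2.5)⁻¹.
-0.4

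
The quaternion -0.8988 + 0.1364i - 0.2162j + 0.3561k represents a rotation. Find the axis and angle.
axis = (0.3112, -0.4932, 0.8124), θ = 308°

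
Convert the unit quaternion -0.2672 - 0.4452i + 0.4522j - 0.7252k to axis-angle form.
axis = (-0.462, 0.4693, -0.7526), θ = 211°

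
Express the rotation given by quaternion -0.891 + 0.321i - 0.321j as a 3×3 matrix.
[[0.7939, -0.2061, 0.572], [-0.2061, 0.7939, 0.572], [-0.572, -0.572, 0.5878]]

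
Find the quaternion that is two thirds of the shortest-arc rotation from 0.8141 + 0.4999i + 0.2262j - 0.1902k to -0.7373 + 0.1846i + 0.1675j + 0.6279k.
0.8462 + 0.0568i - 0.0353j - 0.5286k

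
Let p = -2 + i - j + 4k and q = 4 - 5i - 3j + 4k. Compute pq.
-22 + 22i - 22j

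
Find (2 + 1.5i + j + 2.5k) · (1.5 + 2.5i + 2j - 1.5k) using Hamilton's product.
1 + 0.75i + 14j + 1.25k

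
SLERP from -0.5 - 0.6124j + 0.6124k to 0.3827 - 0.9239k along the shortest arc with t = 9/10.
-0.4046 - 0.0667j + 0.9121k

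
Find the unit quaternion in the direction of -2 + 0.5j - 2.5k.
-0.6172 + 0.1543j - 0.7715k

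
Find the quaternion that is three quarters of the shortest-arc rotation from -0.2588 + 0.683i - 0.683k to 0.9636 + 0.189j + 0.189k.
-0.8885 + 0.215i - 0.1583j - 0.3733k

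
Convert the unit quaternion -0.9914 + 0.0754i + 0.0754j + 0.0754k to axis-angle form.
axis = (√3/3, √3/3, √3/3), θ = 345°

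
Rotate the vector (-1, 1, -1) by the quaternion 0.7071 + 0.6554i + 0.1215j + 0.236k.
(-1.515, 0.406, 0.735)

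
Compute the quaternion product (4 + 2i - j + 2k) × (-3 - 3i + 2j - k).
-2 - 21i + 7j - 9k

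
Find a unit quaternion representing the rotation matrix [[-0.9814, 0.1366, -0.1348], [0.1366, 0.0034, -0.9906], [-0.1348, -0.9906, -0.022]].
0.0964i + 0.7083j - 0.6993k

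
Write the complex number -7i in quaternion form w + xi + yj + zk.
0 - 7i + 0j + 0k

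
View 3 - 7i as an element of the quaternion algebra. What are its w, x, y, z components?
3 - 7i + 0j + 0k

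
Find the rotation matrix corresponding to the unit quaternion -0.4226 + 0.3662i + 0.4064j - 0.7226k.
[[-0.3746, -0.3131, -0.8727], [0.9084, -0.3125, -0.2778], [-0.1857, -0.8968, 0.4015]]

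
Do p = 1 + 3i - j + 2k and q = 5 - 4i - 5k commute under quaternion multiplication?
No: pq = 27 + 16i + 2j + k ≠ 27 + 6i - 12j + 9k = qp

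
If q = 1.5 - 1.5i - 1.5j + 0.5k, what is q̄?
1.5 + 1.5i + 1.5j - 0.5k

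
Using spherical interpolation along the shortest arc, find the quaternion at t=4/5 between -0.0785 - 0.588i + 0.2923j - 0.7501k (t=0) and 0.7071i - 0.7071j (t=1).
-0.0179 - 0.7295i + 0.6619j - 0.1714k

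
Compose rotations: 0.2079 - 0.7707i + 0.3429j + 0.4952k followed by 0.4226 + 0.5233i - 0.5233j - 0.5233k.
0.9297 - 0.2966i + 0.1803j - 0.1234k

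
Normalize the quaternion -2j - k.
-0.8944j - 0.4472k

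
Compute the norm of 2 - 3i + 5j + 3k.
√47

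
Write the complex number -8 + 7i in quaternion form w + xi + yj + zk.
-8 + 7i + 0j + 0k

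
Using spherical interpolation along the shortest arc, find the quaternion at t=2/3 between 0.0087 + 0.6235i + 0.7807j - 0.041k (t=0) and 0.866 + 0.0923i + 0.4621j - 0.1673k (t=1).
0.6575 + 0.3227i + 0.6657j - 0.143k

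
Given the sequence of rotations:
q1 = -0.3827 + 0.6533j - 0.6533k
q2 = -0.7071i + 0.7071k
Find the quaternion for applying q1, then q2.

q2 · q1 = 0.4619 - 0.1913i - 0.4619j - 0.7326k
0.4619 - 0.1913i - 0.4619j - 0.7326k


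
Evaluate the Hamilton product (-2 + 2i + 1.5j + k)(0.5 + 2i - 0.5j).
-4.25 - 2.5i + 3.75j - 3.5k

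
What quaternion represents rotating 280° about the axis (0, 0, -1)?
-0.766 - 0.6428k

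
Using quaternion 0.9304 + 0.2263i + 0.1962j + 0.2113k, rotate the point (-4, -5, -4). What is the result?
(-3.656, -4.617, -4.725)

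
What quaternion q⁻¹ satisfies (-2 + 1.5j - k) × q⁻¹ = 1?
-0.2759 - 0.2069j + 0.1379k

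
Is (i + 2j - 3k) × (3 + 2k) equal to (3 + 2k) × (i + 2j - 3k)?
No: pq = 6 + 7i + 4j - 9k ≠ 6 - i + 8j - 9k = qp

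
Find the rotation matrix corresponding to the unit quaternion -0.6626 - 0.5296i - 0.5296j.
[[0.439, 0.561, 0.7018], [0.561, 0.439, -0.7018], [-0.7018, 0.7018, -0.1219]]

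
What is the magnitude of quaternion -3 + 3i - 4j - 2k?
√38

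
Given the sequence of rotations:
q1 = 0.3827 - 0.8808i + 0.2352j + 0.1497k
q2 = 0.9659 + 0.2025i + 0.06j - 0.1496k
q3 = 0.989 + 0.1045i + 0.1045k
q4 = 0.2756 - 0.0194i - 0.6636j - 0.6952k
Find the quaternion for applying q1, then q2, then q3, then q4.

q2 · q1 = 0.5563 - 0.7291i + 0.3516j + 0.1878k
q3 · q2 · q1 = 0.6067 - 0.6997i + 0.2519j + 0.2806k
q4 · q3 · q2 · q1 = 0.5159 - 0.2157i + 0.1587j - 0.8137k
0.5159 - 0.2157i + 0.1587j - 0.8137k


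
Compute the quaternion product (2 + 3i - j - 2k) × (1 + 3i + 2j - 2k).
-9 + 15i + 3j + 3k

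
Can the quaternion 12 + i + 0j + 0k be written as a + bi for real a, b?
Yes. The quaternion 12 + i has j- and k-coefficients y = z = 0, so it lies in the complex subalgebra spanned by 1 and i.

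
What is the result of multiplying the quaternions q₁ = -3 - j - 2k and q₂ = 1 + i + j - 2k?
-6 + i - 6j + 5k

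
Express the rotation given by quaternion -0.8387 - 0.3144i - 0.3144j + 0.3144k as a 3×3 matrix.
[[0.6046, 0.7251, 0.3297], [-0.3297, 0.6046, -0.7251], [-0.7251, 0.3297, 0.6046]]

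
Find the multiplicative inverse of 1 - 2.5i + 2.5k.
0.0741 + 0.1852i - 0.1852k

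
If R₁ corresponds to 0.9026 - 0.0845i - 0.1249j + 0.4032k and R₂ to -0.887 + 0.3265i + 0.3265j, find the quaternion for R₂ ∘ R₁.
-0.7322 + 0.5013i + 0.2738j - 0.3708k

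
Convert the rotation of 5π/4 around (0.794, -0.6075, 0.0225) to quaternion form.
-0.3827 + 0.7336i - 0.5613j + 0.0208k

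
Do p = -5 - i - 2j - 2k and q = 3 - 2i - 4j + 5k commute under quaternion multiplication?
No: pq = -15 - 11i + 23j - 31k ≠ -15 + 25i + 5j - 31k = qp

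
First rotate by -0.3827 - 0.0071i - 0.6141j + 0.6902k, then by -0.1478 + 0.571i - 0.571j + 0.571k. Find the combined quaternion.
-0.6841 - 0.2609i - 0.0889j - 0.6752k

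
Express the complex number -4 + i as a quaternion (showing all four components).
-4 + i + 0j + 0k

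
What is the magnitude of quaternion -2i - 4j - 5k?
√45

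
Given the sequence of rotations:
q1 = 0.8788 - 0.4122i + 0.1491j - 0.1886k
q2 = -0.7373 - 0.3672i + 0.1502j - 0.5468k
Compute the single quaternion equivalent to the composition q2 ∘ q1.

q2 · q1 = -0.9248 + 0.0344i + 0.1782j - 0.3343k
-0.9248 + 0.0344i + 0.1782j - 0.3343k


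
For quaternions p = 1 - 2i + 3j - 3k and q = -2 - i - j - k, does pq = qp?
No: pq = -4 - 3i - 6j + 10k ≠ -4 + 9i - 8j = qp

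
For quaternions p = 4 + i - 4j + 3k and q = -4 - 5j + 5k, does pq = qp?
No: pq = -51 - 9i - 9j + 3k ≠ -51 + i + j + 13k = qp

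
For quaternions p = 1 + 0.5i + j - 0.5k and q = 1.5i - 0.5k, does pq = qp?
No: pq = -1 + i - 0.5j - 2k ≠ -1 + 2i + 0.5j + k = qp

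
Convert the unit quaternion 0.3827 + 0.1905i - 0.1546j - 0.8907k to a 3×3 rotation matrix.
[[-0.6345, 0.6228, -0.4577], [-0.7406, -0.6593, 0.1296], [-0.221, 0.4212, 0.8796]]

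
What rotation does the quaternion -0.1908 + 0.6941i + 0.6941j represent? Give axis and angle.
axis = (√2/2, √2/2, 0), θ = 202°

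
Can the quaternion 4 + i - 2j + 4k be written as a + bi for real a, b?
No. The quaternion 4 + i - 2j + 4k has j-coefficient y = -2 and k-coefficient z = 4, not both zero, so it does not lie in the complex subalgebra spanned by 1 and i.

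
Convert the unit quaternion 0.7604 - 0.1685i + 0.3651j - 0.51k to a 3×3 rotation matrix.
[[0.2132, 0.6526, 0.7271], [-0.8986, 0.423, -0.1161], [-0.3834, -0.6287, 0.6766]]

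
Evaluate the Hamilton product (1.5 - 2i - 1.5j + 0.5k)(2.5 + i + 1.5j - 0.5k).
8.25 - 3.5i - 2j - k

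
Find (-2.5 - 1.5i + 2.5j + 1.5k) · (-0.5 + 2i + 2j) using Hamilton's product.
-0.75 - 7.25i - 3.25j - 8.75k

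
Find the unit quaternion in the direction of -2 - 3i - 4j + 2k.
-0.3482 - 0.5222i - 0.6963j + 0.3482k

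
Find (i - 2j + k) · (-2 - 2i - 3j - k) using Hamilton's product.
-3 + 3i + 3j - 9k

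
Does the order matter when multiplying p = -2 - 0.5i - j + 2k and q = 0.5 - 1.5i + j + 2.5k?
Yes: pq = -5.75 - 1.75i - 4.25j - 6k ≠ -5.75 + 7.25i - 0.75j - 2k = qp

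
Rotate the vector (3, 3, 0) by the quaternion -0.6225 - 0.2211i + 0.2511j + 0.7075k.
(1.928, -3.272, 1.891)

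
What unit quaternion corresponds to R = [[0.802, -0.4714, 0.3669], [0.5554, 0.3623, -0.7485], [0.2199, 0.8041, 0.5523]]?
0.8241 + 0.471i + 0.0446j + 0.3115k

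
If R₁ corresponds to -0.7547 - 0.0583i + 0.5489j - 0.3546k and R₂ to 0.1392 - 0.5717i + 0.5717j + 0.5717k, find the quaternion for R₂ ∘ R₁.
-0.2495 - 0.0932i - 0.5911j - 0.7613k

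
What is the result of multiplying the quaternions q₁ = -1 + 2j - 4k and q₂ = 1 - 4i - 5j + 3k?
21 - 10i + 23j + k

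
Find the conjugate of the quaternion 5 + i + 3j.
5 - i - 3j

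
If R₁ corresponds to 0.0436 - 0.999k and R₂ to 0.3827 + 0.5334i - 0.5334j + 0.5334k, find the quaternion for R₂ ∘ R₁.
0.5496 + 0.5561i + 0.5096j - 0.3591k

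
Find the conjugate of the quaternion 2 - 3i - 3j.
2 + 3i + 3j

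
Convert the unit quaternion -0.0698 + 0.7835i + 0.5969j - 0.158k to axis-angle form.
axis = (0.7854, 0.5984, -0.1584), θ = 188°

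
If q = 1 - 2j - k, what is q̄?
1 + 2j + k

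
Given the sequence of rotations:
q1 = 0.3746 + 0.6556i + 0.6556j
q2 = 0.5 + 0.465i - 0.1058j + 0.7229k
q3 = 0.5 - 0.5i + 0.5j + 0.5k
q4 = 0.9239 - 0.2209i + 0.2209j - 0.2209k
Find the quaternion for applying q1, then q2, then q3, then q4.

q2 · q1 = -0.0482 + 0.0281i + 0.7621j + 0.645k
q3 · q2 · q1 = -0.7136 - 0.0204i + 0.6935j - 0.0967k
q4 · q3 · q2 · q1 = -0.8384 + 0.2706i + 0.4662j - 0.0804k
-0.8384 + 0.2706i + 0.4662j - 0.0804k


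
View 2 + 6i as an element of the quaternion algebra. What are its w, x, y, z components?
2 + 6i + 0j + 0k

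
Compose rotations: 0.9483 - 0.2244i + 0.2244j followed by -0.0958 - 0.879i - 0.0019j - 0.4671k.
-0.2877 - 0.7072i + 0.0815j - 0.6406k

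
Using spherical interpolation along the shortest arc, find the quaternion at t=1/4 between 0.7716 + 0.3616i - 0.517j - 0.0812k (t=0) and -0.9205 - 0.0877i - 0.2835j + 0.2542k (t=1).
0.8789 + 0.3138i - 0.3319j - 0.1374k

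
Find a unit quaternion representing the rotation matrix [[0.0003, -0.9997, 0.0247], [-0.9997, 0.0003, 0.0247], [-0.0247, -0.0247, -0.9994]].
0.0175 - 0.707i + 0.707j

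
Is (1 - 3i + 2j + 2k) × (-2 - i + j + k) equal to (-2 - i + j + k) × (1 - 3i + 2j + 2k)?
No: pq = -9 + 5i - 2j - 4k ≠ -9 + 5i - 4j - 2k = qp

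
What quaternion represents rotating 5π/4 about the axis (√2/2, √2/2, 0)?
-0.3827 + 0.6533i + 0.6533j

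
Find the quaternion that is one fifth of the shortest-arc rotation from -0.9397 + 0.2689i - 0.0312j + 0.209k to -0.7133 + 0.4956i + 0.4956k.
-0.9075 + 0.3198i - 0.0252j + 0.2713k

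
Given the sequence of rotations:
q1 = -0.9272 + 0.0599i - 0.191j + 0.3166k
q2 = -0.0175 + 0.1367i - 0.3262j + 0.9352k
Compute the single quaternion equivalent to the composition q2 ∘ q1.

q2 · q1 = -0.3504 - 0.0524i + 0.3185j - 0.8792k
-0.3504 - 0.0524i + 0.3185j - 0.8792k


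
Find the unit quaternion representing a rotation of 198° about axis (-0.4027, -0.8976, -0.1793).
-0.1564 - 0.3977i - 0.8865j - 0.1771k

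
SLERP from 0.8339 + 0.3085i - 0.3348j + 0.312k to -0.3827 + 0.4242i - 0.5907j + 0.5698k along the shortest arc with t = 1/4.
0.5988 + 0.4166i - 0.4971j + 0.4699k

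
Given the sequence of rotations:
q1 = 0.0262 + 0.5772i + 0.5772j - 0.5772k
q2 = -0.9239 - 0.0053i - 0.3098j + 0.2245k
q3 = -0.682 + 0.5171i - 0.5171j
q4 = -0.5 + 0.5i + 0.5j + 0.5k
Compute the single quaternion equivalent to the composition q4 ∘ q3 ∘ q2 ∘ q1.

q2 · q1 = 0.2873 - 0.4842i - 0.4149j + 0.7149k
q3 · q2 · q1 = -0.1601 + 0.1091i - 0.2353j - 0.9525k
q4 · q3 · q2 · q1 = 0.6194 - 0.4932i + 0.5684j + 0.224k
0.6194 - 0.4932i + 0.5684j + 0.224k


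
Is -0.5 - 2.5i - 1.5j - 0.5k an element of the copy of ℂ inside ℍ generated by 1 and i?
No. The quaternion -0.5 - 2.5i - 1.5j - 0.5k has j-coefficient y = -1.5 and k-coefficient z = -0.5, not both zero, so it does not lie in the complex subalgebra spanned by 1 and i.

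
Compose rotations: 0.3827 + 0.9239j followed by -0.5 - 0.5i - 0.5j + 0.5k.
0.2706 - 0.6533i - 0.6533j - 0.2706k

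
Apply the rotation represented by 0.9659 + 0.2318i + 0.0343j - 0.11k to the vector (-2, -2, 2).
(-2.373, -2.254, 1.134)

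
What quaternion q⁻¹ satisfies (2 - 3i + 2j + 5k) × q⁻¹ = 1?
0.0476 + 0.0714i - 0.0476j - 0.119k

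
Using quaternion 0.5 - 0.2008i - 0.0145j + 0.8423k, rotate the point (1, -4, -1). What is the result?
(3.279, 2.67, -0.342)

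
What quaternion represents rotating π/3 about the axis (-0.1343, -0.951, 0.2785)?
0.866 - 0.0672i - 0.4755j + 0.1393k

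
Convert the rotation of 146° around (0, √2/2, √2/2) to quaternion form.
0.2924 + 0.6762j + 0.6762k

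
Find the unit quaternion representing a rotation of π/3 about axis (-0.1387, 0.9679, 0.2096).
0.866 - 0.0693i + 0.4839j + 0.1048k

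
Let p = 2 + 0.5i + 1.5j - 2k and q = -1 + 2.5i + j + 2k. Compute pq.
-0.75 + 9.5i - 5.5j + 2.75k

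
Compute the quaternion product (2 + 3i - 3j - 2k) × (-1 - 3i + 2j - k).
11 - 2i + 16j - 3k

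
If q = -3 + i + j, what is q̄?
-3 - i - j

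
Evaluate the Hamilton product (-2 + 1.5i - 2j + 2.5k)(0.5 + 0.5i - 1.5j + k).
-7.25 + 1.5i + 1.75j - 2k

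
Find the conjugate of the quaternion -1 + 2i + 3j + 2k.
-1 - 2i - 3j - 2k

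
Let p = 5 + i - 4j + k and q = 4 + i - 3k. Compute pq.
22 + 21i - 12j - 7k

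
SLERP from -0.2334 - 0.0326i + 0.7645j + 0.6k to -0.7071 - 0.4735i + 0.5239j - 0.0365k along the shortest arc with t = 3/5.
-0.5793 - 0.3311i + 0.7011j + 0.2514k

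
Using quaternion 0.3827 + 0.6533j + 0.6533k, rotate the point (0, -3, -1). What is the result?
(1, -1.293, -2.707)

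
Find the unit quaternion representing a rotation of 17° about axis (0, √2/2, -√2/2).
0.989 + 0.1045j - 0.1045k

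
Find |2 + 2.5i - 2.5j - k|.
4.183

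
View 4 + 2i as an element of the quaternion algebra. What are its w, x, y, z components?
4 + 2i + 0j + 0k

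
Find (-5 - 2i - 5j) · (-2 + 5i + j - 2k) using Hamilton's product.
25 - 11i + j + 33k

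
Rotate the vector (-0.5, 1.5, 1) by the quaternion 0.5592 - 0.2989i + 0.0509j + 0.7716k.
(-1.646, -0.558, 0.692)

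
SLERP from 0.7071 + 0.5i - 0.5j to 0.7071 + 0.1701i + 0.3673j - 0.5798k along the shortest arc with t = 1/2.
0.8447 + 0.4003i - 0.0793j - 0.3463k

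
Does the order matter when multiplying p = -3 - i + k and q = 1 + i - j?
Yes: pq = -2 - 3i + 4j + 2k ≠ -2 - 5i + 2j = qp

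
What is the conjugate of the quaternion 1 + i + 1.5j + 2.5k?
1 - i - 1.5j - 2.5k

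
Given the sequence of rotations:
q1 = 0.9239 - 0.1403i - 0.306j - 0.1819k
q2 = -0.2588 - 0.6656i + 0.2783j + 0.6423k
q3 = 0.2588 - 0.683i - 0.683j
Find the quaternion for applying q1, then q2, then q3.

q2 · q1 = -0.1305 - 0.4327i + 0.1251j + 0.8832k
q3 · q2 · q1 = -0.2439 - 0.6261i + 0.7247j - 0.1524k
-0.2439 - 0.6261i + 0.7247j - 0.1524k


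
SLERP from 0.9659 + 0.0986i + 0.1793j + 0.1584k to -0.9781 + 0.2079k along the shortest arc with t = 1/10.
0.9751 + 0.0893i + 0.1623j + 0.122k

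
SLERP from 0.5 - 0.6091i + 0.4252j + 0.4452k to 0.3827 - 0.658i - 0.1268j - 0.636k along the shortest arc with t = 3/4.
0.4964 - 0.77i + 0.0325j - 0.3995k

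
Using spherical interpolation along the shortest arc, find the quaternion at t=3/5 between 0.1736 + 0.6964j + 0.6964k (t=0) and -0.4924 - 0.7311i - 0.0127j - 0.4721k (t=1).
0.4258 + 0.5076i + 0.3456j + 0.6645k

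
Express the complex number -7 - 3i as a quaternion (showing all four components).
-7 - 3i + 0j + 0k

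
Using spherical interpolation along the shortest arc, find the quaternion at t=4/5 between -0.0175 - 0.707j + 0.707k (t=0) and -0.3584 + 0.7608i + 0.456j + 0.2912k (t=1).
0.3267 - 0.7043i - 0.6269j - 0.0648k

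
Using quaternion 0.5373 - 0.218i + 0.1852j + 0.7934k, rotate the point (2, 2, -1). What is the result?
(-2.375, 0.308, -1.807)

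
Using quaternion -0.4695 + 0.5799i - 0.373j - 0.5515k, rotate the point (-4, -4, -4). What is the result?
(4.506, -3.041, 4.295)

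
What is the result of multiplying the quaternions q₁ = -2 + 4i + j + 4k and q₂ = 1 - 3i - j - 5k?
31 + 9i + 11j + 13k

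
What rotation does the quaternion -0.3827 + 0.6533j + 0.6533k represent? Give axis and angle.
axis = (0, √2/2, √2/2), θ = 5π/4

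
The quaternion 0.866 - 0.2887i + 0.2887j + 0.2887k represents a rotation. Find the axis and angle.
axis = (-√3/3, √3/3, √3/3), θ = π/3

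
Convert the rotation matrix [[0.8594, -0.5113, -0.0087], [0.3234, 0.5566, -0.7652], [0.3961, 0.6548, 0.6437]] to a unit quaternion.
0.8746 + 0.4059i - 0.1157j + 0.2386k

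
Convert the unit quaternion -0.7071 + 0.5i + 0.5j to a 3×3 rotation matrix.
[[0.5, 0.5, -0.7071], [0.5, 0.5, 0.7071], [0.7071, -0.7071, 0]]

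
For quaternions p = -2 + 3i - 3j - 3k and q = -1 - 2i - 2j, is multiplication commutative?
No: pq = 2 - 5i + 13j - 9k ≠ 2 + 7i + j + 15k = qp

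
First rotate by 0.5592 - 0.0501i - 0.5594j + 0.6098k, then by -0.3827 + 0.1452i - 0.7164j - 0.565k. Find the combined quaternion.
-0.2629 - 0.6526i - 0.2468j - 0.6664k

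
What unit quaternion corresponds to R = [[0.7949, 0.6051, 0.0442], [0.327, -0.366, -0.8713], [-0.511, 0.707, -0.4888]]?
0.4848 + 0.8139i + 0.2863j - 0.1434k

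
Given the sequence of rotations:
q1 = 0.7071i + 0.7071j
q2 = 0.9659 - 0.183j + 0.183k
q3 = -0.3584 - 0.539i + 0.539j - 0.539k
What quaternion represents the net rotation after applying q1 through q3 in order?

q2 · q1 = 0.1294 + 0.5536i + 0.8124j + 0.1294k
q3 · q2 · q1 = -0.1161 + 0.2395i - 0.4501j - 0.8524k
-0.1161 + 0.2395i - 0.4501j - 0.8524k


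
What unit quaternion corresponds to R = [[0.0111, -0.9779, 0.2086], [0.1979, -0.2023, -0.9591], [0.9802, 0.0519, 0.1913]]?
0.5 + 0.5055i - 0.3858j + 0.5879k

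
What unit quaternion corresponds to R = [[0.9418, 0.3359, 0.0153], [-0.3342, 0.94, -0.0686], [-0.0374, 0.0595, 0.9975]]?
0.9848 + 0.0325i + 0.0134j - 0.1701k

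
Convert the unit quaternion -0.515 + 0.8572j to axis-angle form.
axis = (0, 1, 0), θ = 242°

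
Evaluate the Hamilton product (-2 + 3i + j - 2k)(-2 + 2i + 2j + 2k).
-4i - 16j + 4k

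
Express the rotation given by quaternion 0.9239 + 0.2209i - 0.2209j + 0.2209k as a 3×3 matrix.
[[0.8048, -0.5058, -0.3106], [0.3106, 0.8048, -0.5058], [0.5058, 0.3106, 0.8048]]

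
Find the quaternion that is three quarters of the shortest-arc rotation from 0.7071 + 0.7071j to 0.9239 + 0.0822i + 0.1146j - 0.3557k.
0.9157 + 0.0643i + 0.2828j - 0.2782k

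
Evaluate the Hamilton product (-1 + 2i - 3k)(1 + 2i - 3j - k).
-8 - 9i - j - 8k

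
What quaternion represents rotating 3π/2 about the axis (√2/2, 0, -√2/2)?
-0.7071 + 0.5i - 0.5k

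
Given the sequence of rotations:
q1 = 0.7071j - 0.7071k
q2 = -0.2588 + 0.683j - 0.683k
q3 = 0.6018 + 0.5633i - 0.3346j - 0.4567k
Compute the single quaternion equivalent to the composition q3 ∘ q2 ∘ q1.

q2 · q1 = -0.9659 - 0.183j + 0.183k
q3 · q2 · q1 = -0.5589 - 0.6889i + 0.11j + 0.4482k
-0.5589 - 0.6889i + 0.11j + 0.4482k


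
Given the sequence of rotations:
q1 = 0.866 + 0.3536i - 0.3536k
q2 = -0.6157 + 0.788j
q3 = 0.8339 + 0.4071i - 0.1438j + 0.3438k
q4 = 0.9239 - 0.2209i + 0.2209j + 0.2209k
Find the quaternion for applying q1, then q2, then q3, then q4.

q2 · q1 = -0.5332 - 0.4963i + 0.6824j - 0.0609k
q3 · q2 · q1 = -0.1235 - 0.8568i + 0.4999j - 0.0277k
q4 · q3 · q2 · q1 = -0.4077 - 0.8809i + 0.2392j + 0.026k
-0.4077 - 0.8809i + 0.2392j + 0.026k


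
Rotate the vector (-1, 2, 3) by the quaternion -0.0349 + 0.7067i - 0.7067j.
(-1.851, 1.149, -3.042)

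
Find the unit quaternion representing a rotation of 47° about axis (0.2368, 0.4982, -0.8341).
0.9171 + 0.0944i + 0.1987j - 0.3326k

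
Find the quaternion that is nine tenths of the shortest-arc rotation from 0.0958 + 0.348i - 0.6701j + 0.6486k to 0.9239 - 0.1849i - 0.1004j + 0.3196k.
0.8926 - 0.13i - 0.1844j + 0.3903k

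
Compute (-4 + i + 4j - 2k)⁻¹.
-0.1081 - 0.027i - 0.1081j + 0.0541k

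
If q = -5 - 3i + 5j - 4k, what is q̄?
-5 + 3i - 5j + 4k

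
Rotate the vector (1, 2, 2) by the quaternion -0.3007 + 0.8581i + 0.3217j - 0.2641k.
(0.147, 0.179, -2.991)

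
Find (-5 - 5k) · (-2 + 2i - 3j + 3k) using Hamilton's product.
25 - 25i + 5j - 5k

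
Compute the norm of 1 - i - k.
√3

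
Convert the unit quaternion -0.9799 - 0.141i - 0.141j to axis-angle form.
axis = (-√2/2, -√2/2, 0), θ = 337°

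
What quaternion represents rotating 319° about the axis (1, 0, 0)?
-0.9367 + 0.3502i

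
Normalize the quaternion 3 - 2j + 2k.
0.7276 - 0.4851j + 0.4851k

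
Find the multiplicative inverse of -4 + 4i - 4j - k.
-0.0816 - 0.0816i + 0.0816j + 0.0204k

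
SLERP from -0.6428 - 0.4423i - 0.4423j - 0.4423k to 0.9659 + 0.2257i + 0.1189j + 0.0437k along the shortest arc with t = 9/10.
-0.9506 - 0.2535i - 0.156j - 0.0874k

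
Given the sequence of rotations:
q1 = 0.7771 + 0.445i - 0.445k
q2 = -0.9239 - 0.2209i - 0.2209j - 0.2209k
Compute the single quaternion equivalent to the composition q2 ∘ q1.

q2 · q1 = -0.718 - 0.4845i - 0.3683j + 0.3378k
-0.718 - 0.4845i - 0.3683j + 0.3378k


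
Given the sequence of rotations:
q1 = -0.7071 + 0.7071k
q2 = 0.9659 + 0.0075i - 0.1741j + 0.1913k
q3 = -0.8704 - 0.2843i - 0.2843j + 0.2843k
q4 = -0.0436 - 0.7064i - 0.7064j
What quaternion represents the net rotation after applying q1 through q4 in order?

q2 · q1 = -0.8183 - 0.1284i + 0.1178j + 0.5477k
q3 · q2 · q1 = 0.5535 + 0.1552i + 0.2493j - 0.7794k
q4 · q3 · q2 · q1 = 0.2616 + 0.1528i - 0.9524j - 0.0325k
0.2616 + 0.1528i - 0.9524j - 0.0325k


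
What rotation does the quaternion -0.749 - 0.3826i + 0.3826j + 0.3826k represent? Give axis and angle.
axis = (-√3/3, √3/3, √3/3), θ = 277°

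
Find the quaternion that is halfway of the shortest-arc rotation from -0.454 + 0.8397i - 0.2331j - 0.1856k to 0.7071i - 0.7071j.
-0.2421 + 0.8248i - 0.5013j - 0.099k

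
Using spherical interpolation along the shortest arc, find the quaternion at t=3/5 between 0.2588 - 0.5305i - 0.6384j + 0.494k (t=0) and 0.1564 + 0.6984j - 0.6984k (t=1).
0.0122 - 0.2286i - 0.7187j + 0.6565k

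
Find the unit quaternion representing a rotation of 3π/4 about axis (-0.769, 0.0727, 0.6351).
0.3827 - 0.7105i + 0.0672j + 0.5868k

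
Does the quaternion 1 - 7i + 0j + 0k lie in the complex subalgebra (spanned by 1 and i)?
Yes. The quaternion 1 - 7i has j- and k-coefficients y = z = 0, so it lies in the complex subalgebra spanned by 1 and i.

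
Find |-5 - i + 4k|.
√42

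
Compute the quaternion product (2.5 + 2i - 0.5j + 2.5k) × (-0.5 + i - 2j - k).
-1.75 + 7i - 0.25j - 7.25k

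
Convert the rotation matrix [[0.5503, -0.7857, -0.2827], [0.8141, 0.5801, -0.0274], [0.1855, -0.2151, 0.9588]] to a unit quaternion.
0.8788 - 0.0534i - 0.1332j + 0.4551k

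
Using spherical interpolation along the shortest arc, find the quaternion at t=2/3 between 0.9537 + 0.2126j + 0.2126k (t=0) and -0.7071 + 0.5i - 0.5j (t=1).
0.8327 - 0.348i + 0.4239j + 0.0759k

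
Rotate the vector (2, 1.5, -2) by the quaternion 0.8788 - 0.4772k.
(2.347, -0.861, -2)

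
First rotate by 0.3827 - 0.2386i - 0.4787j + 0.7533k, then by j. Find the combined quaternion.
0.4787 + 0.7533i + 0.3827j + 0.2386k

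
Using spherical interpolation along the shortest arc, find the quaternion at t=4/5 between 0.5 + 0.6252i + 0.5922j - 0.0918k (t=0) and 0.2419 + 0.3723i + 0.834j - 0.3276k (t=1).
0.3006 + 0.4326i + 0.8007j - 0.2852k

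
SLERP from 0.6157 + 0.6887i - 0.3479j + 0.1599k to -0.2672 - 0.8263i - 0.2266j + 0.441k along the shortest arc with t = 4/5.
0.369 + 0.8593i + 0.1111j - 0.3363k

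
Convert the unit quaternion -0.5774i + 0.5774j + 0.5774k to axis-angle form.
axis = (-√3/3, √3/3, √3/3), θ = π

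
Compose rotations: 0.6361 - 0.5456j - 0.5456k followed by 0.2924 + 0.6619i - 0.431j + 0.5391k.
0.245 + 0.9503i - 0.0726j - 0.1777k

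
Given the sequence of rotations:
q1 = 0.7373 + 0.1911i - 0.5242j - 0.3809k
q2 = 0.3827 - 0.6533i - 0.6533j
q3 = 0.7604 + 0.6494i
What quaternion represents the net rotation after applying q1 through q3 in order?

q2 · q1 = 0.0646 - 0.1597i - 0.9311j + 0.3215k
q3 · q2 · q1 = 0.1528 - 0.0795i - 0.9168j - 0.3602k
0.1528 - 0.0795i - 0.9168j - 0.3602k


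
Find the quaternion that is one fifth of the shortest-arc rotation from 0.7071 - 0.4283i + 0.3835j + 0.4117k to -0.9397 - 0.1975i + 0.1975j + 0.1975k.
0.848 - 0.3234i + 0.2844j + 0.3089k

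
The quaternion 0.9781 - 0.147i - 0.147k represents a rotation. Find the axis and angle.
axis = (-√2/2, 0, -√2/2), θ = 24°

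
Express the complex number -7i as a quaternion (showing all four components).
0 - 7i + 0j + 0k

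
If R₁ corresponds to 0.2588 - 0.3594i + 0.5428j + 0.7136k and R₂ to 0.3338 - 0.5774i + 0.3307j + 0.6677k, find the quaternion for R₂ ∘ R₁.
-0.7771 - 0.3958i + 0.4388j + 0.2164k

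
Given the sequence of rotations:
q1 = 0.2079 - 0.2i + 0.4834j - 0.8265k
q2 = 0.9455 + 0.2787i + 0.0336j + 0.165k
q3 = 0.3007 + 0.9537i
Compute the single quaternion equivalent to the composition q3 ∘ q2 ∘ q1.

q2 · q1 = 0.3724 - 0.2387i + 0.6614j - 0.6057k
q3 · q2 · q1 = 0.3396 + 0.2834i + 0.7765j + 0.4486k
0.3396 + 0.2834i + 0.7765j + 0.4486k


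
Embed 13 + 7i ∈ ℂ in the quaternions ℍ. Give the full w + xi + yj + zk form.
13 + 7i + 0j + 0k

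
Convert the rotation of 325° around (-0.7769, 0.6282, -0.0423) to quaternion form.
-0.9537 - 0.2336i + 0.1889j - 0.0127k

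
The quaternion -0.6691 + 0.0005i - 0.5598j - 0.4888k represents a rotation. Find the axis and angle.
axis = (0.0007, -0.7533, -0.6577), θ = 264°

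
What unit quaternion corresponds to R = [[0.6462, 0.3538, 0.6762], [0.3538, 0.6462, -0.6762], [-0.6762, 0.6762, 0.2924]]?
0.8039 + 0.4206i + 0.4206j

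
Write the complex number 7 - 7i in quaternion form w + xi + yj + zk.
7 - 7i + 0j + 0k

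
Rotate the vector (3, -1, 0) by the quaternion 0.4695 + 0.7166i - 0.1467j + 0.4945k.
(2.078, 1.278, 2.012)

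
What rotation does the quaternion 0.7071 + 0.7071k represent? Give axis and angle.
axis = (0, 0, 1), θ = π/2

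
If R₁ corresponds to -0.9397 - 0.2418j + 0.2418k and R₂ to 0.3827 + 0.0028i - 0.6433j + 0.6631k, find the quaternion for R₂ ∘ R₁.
-0.6755 + 0.0022i + 0.5113j - 0.5313k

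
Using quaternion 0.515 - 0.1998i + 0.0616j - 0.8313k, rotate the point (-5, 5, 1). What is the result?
(6.502, 2.198, -1.972)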